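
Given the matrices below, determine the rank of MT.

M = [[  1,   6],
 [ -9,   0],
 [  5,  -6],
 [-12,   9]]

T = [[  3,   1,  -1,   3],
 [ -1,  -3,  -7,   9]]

First compute MT:
[[ -3, -17, -43,  57],
 [-27,  -9,   9, -27],
 [ 21,  23,  37, -39],
 [-45, -39, -51,  45]]
Now row reduce the product.
R2 ← R2 − (9)·R1: [0, 144, 396, -540]
R3 ← R3 + (7)·R1: [0, -96, -264, 360]
R4 ← R4 − (15)·R1: [0, 216, 594, -810]
R3 ← R3 + (2/3)·R2: [0, 0, 0, 0]
R4 ← R4 − (3/2)·R2: [0, 0, 0, 0]
2 nonzero rows, so rank(MT) = 2.

2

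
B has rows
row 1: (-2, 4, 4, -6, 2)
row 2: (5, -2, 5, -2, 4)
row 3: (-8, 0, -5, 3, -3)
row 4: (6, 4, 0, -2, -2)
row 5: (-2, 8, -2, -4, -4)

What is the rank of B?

3

Row reduce to echelon form.
R2 ← R2 + (5/2)·R1: [0, 8, 15, -17, 9]
R3 ← R3 − (4)·R1: [0, -16, -21, 27, -11]
R4 ← R4 + (3)·R1: [0, 16, 12, -20, 4]
R5 ← R5 − R1: [0, 4, -6, 2, -6]
R3 ← R3 + (2)·R2: [0, 0, 9, -7, 7]
R4 ← R4 − (2)·R2: [0, 0, -18, 14, -14]
R5 ← R5 − (1/2)·R2: [0, 0, -27/2, 21/2, -21/2]
R4 ← R4 + (2)·R3: [0, 0, 0, 0, 0]
R5 ← R5 + (3/2)·R3: [0, 0, 0, 0, 0]
Echelon form has 3 nonzero rows, so rank(B) = 3.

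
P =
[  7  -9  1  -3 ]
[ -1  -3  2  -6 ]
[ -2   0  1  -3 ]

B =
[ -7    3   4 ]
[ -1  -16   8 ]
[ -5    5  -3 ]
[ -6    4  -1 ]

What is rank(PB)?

First compute PB:
[[-27, 158, -44],
 [ 36,  31, -28],
 [ 27, -13,  -8]]
Now row reduce the product.
R2 ← R2 + (4/3)·R1: [0, 725/3, -260/3]
R3 ← R3 + R1: [0, 145, -52]
R3 ← R3 − (3/5)·R2: [0, 0, 0]
2 nonzero rows, so rank(PB) = 2.

2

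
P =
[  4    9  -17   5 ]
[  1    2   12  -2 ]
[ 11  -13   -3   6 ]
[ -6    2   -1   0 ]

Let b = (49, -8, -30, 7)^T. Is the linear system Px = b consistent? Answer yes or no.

yes

Row reduce the augmented matrix [P | b].
R2 ← R2 − (1/4)·R1: [0, -1/4, 65/4, -13/4, -81/4]
R3 ← R3 − (11/4)·R1: [0, -151/4, 175/4, -31/4, -659/4]
R4 ← R4 + (3/2)·R1: [0, 31/2, -53/2, 15/2, 161/2]
R3 ← R3 − (151)·R2: [0, 0, -2410, 483, 2893]
R4 ← R4 + (62)·R2: [0, 0, 981, -194, -1175]
R4 ← R4 + (981/2410)·R3: [0, 0, 0, 6283/2410, 6283/2410]
The echelon form has 4 nonzero rows, and every pivot lies in the first 4 columns, so rank(P) = rank([P|b]) = 4.
The system is consistent.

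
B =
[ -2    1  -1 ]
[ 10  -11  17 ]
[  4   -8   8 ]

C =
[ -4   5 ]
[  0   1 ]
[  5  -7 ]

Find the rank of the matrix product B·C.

2

First compute BC:
[[  3,  -2],
 [ 45, -80],
 [ 24, -44]]
Now row reduce the product.
R2 ← R2 − (15)·R1: [0, -50]
R3 ← R3 − (8)·R1: [0, -28]
R3 ← R3 − (14/25)·R2: [0, 0]
2 nonzero rows, so rank(BC) = 2.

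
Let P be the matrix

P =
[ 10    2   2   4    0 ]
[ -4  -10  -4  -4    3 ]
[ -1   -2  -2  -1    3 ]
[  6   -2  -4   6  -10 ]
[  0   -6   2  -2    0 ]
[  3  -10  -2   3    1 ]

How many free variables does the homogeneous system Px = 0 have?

Row reduce to echelon form.
R2 ← R2 + (2/5)·R1: [0, -46/5, -16/5, -12/5, 3]
R3 ← R3 + (1/10)·R1: [0, -9/5, -9/5, -3/5, 3]
R4 ← R4 − (3/5)·R1: [0, -16/5, -26/5, 18/5, -10]
R6 ← R6 − (3/10)·R1: [0, -53/5, -13/5, 9/5, 1]
R3 ← R3 − (9/46)·R2: [0, 0, -27/23, -3/23, 111/46]
R4 ← R4 − (8/23)·R2: [0, 0, -94/23, 102/23, -254/23]
R5 ← R5 − (15/23)·R2: [0, 0, 94/23, -10/23, -45/23]
R6 ← R6 − (53/46)·R2: [0, 0, 25/23, 105/23, -113/46]
R4 ← R4 − (94/27)·R3: [0, 0, 0, 44/9, -175/9]
R5 ← R5 + (94/27)·R3: [0, 0, 0, -8/9, 58/9]
R6 ← R6 + (25/27)·R3: [0, 0, 0, 40/9, -2/9]
R5 ← R5 + (2/11)·R4: [0, 0, 0, 0, 32/11]
R6 ← R6 − (10/11)·R4: [0, 0, 0, 0, 192/11]
R6 ← R6 − (6)·R5: [0, 0, 0, 0, 0]
5 nonzero rows, so rank(P) = 5.
P has 5 columns; by rank–nullity, nullity = 5 − 5 = 0.

0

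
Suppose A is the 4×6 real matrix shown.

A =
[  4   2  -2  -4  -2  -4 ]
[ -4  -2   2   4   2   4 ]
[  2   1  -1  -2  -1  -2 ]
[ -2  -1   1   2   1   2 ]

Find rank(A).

Row reduce to echelon form.
R2 ← R2 + R1: [0, 0, 0, 0, 0, 0]
R3 ← R3 − (1/2)·R1: [0, 0, 0, 0, 0, 0]
R4 ← R4 + (1/2)·R1: [0, 0, 0, 0, 0, 0]
Echelon form has 1 nonzero row, so rank(A) = 1.

1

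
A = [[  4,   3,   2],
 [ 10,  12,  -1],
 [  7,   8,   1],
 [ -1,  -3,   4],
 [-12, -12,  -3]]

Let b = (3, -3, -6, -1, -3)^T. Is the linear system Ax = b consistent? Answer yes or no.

no

Row reduce the augmented matrix [A | b].
R2 ← R2 − (5/2)·R1: [0, 9/2, -6, -21/2]
R3 ← R3 − (7/4)·R1: [0, 11/4, -5/2, -45/4]
R4 ← R4 + (1/4)·R1: [0, -9/4, 9/2, -1/4]
R5 ← R5 + (3)·R1: [0, -3, 3, 6]
R3 ← R3 − (11/18)·R2: [0, 0, 7/6, -29/6]
R4 ← R4 + (1/2)·R2: [0, 0, 3/2, -11/2]
R5 ← R5 + (2/3)·R2: [0, 0, -1, -1]
R4 ← R4 − (9/7)·R3: [0, 0, 0, 5/7]
R5 ← R5 + (6/7)·R3: [0, 0, 0, -36/7]
R5 ← R5 + (36/5)·R4: [0, 0, 0, 0]
The echelon form has 4 nonzero rows; the last pivot sits in the augmented column, so rank(A) = 3 but rank([A|b]) = 4.
Since the ranks differ, the system is inconsistent.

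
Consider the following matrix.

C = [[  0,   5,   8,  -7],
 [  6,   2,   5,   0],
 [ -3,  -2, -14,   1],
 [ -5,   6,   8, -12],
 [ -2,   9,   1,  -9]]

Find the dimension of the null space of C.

Row reduce to echelon form.
Swap R1 ↔ R2
R3 ← R3 + (1/2)·R1: [0, -1, -23/2, 1]
R4 ← R4 + (5/6)·R1: [0, 23/3, 73/6, -12]
R5 ← R5 + (1/3)·R1: [0, 29/3, 8/3, -9]
R3 ← R3 + (1/5)·R2: [0, 0, -99/10, -2/5]
R4 ← R4 − (23/15)·R2: [0, 0, -1/10, -19/15]
R5 ← R5 − (29/15)·R2: [0, 0, -64/5, 68/15]
R4 ← R4 − (1/99)·R3: [0, 0, 0, -125/99]
R5 ← R5 − (128/99)·R3: [0, 0, 0, 500/99]
R5 ← R5 + (4)·R4: [0, 0, 0, 0]
4 nonzero rows, so rank(C) = 4.
C has 4 columns; by rank–nullity, nullity = 4 − 4 = 0.

0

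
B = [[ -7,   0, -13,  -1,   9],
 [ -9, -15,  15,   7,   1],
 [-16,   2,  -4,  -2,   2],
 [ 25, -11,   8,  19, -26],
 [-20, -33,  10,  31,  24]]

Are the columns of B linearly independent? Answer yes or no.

yes

Row reduce B to echelon form.
R2 ← R2 − (9/7)·R1: [0, -15, 222/7, 58/7, -74/7]
R3 ← R3 − (16/7)·R1: [0, 2, 180/7, 2/7, -130/7]
R4 ← R4 + (25/7)·R1: [0, -11, -269/7, 108/7, 43/7]
R5 ← R5 − (20/7)·R1: [0, -33, 330/7, 237/7, -12/7]
R3 ← R3 + (2/15)·R2: [0, 0, 1048/35, 146/105, -2098/105]
R4 ← R4 − (11/15)·R2: [0, 0, -2159/35, 982/105, 1459/105]
R5 ← R5 − (11/5)·R2: [0, 0, -792/35, 547/35, 754/35]
R4 ← R4 + (2159/1048)·R3: [0, 0, 0, 19205/1572, -42865/1572]
R5 ← R5 + (99/131)·R3: [0, 0, 0, 2185/131, 844/131]
R5 ← R5 − (228/167)·R4: [0, 0, 0, 0, 7293/167]
5 pivots among 5 columns.
Every column is a pivot column, so the columns are linearly independent.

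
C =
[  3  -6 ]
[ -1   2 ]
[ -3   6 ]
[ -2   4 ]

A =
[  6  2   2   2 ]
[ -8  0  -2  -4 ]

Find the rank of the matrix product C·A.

1

First compute CA:
[[ 66,   6,  18,  30],
 [-22,  -2,  -6, -10],
 [-66,  -6, -18, -30],
 [-44,  -4, -12, -20]]
Now row reduce the product.
R2 ← R2 + (1/3)·R1: [0, 0, 0, 0]
R3 ← R3 + R1: [0, 0, 0, 0]
R4 ← R4 + (2/3)·R1: [0, 0, 0, 0]
1 nonzero row, so rank(CA) = 1.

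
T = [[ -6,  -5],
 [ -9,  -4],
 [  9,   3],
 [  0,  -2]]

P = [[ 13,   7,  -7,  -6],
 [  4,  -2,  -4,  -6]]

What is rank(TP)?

2

First compute TP:
[[-98, -32,  62,  66],
 [-133, -55,  79,  78],
 [129,  57, -75, -72],
 [ -8,   4,   8,  12]]
Now row reduce the product.
R2 ← R2 − (19/14)·R1: [0, -81/7, -36/7, -81/7]
R3 ← R3 + (129/98)·R1: [0, 729/49, 324/49, 729/49]
R4 ← R4 − (4/49)·R1: [0, 324/49, 144/49, 324/49]
R3 ← R3 + (9/7)·R2: [0, 0, 0, 0]
R4 ← R4 + (4/7)·R2: [0, 0, 0, 0]
2 nonzero rows, so rank(TP) = 2.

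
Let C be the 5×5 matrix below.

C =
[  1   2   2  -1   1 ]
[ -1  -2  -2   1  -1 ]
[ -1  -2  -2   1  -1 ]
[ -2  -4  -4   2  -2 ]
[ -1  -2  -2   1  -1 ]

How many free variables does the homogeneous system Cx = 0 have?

4

Row reduce to echelon form.
R2 ← R2 + R1: [0, 0, 0, 0, 0]
R3 ← R3 + R1: [0, 0, 0, 0, 0]
R4 ← R4 + (2)·R1: [0, 0, 0, 0, 0]
R5 ← R5 + R1: [0, 0, 0, 0, 0]
1 nonzero row, so rank(C) = 1.
C has 5 columns; by rank–nullity, nullity = 5 − 1 = 4.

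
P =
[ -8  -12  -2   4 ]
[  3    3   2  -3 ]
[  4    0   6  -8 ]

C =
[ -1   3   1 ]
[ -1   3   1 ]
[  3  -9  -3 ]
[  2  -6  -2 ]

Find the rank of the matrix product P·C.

First compute PC:
[[ 22, -66, -22],
 [ -6,  18,   6],
 [ -2,   6,   2]]
Now row reduce the product.
R2 ← R2 + (3/11)·R1: [0, 0, 0]
R3 ← R3 + (1/11)·R1: [0, 0, 0]
1 nonzero row, so rank(PC) = 1.

1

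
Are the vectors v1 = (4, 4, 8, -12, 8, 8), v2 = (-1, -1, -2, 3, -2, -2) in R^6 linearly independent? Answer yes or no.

no

Form the matrix with these vectors as rows and row reduce.
R2 ← R2 + (1/4)·R1: [0, 0, 0, 0, 0, 0]
1 nonzero row, so the 2 vectors span a space of dimension 1.
Since 1 < 2, the vectors are linearly dependent.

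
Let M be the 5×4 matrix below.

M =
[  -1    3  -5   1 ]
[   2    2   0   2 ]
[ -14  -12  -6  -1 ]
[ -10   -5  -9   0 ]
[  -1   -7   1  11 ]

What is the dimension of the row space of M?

Row reduce to echelon form.
R2 ← R2 + (2)·R1: [0, 8, -10, 4]
R3 ← R3 − (14)·R1: [0, -54, 64, -15]
R4 ← R4 − (10)·R1: [0, -35, 41, -10]
R5 ← R5 − R1: [0, -10, 6, 10]
R3 ← R3 + (27/4)·R2: [0, 0, -7/2, 12]
R4 ← R4 + (35/8)·R2: [0, 0, -11/4, 15/2]
R5 ← R5 + (5/4)·R2: [0, 0, -13/2, 15]
R4 ← R4 − (11/14)·R3: [0, 0, 0, -27/14]
R5 ← R5 − (13/7)·R3: [0, 0, 0, -51/7]
R5 ← R5 − (34/9)·R4: [0, 0, 0, 0]
Echelon form has 4 nonzero rows, so rank(M) = 4.
The row space has dimension equal to the rank: 4.

4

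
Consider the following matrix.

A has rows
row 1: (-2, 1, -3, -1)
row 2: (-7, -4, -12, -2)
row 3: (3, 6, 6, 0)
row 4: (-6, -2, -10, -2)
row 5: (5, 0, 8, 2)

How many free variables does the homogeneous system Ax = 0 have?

Row reduce to echelon form.
R2 ← R2 − (7/2)·R1: [0, -15/2, -3/2, 3/2]
R3 ← R3 + (3/2)·R1: [0, 15/2, 3/2, -3/2]
R4 ← R4 − (3)·R1: [0, -5, -1, 1]
R5 ← R5 + (5/2)·R1: [0, 5/2, 1/2, -1/2]
R3 ← R3 + R2: [0, 0, 0, 0]
R4 ← R4 − (2/3)·R2: [0, 0, 0, 0]
R5 ← R5 + (1/3)·R2: [0, 0, 0, 0]
2 nonzero rows, so rank(A) = 2.
A has 4 columns; by rank–nullity, nullity = 4 − 2 = 2.

2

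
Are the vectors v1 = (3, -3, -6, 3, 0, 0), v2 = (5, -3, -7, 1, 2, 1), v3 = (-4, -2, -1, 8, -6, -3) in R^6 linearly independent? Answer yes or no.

Form the matrix with these vectors as rows and row reduce.
R2 ← R2 − (5/3)·R1: [0, 2, 3, -4, 2, 1]
R3 ← R3 + (4/3)·R1: [0, -6, -9, 12, -6, -3]
R3 ← R3 + (3)·R2: [0, 0, 0, 0, 0, 0]
2 nonzero rows, so the 3 vectors span a space of dimension 2.
Since 2 < 3, the vectors are linearly dependent.

no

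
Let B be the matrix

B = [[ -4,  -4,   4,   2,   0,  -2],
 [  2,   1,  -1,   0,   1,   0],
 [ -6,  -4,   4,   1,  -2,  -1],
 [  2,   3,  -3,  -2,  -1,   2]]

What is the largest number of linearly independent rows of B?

2

Row reduce to echelon form.
R2 ← R2 + (1/2)·R1: [0, -1, 1, 1, 1, -1]
R3 ← R3 − (3/2)·R1: [0, 2, -2, -2, -2, 2]
R4 ← R4 + (1/2)·R1: [0, 1, -1, -1, -1, 1]
R3 ← R3 + (2)·R2: [0, 0, 0, 0, 0, 0]
R4 ← R4 + R2: [0, 0, 0, 0, 0, 0]
Echelon form has 2 nonzero rows, so rank(B) = 2.
The rank gives the maximum number of linearly independent rows: 2.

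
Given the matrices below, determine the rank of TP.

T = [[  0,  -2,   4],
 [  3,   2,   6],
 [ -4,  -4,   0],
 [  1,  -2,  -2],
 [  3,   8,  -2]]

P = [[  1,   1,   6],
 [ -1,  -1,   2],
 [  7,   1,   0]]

3

First compute TP:
[[ 30,   6,  -4],
 [ 43,   7,  22],
 [  0,   0, -32],
 [-11,   1,   2],
 [-19,  -7,  34]]
Now row reduce the product.
R2 ← R2 − (43/30)·R1: [0, -8/5, 416/15]
R4 ← R4 + (11/30)·R1: [0, 16/5, 8/15]
R5 ← R5 + (19/30)·R1: [0, -16/5, 472/15]
R4 ← R4 + (2)·R2: [0, 0, 56]
R5 ← R5 − (2)·R2: [0, 0, -24]
R4 ← R4 + (7/4)·R3: [0, 0, 0]
R5 ← R5 − (3/4)·R3: [0, 0, 0]
3 nonzero rows, so rank(TP) = 3.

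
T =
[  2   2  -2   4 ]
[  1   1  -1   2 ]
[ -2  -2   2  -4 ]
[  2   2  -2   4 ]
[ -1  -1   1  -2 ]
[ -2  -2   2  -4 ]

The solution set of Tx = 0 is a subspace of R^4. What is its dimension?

Row reduce to echelon form.
R2 ← R2 − (1/2)·R1: [0, 0, 0, 0]
R3 ← R3 + R1: [0, 0, 0, 0]
R4 ← R4 − R1: [0, 0, 0, 0]
R5 ← R5 + (1/2)·R1: [0, 0, 0, 0]
R6 ← R6 + R1: [0, 0, 0, 0]
1 nonzero row, so rank(T) = 1.
T has 4 columns; by rank–nullity, nullity = 4 − 1 = 3.

3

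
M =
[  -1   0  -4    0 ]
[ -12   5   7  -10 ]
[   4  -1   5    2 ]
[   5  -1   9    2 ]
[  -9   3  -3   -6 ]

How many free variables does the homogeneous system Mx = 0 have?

2

Row reduce to echelon form.
R2 ← R2 − (12)·R1: [0, 5, 55, -10]
R3 ← R3 + (4)·R1: [0, -1, -11, 2]
R4 ← R4 + (5)·R1: [0, -1, -11, 2]
R5 ← R5 − (9)·R1: [0, 3, 33, -6]
R3 ← R3 + (1/5)·R2: [0, 0, 0, 0]
R4 ← R4 + (1/5)·R2: [0, 0, 0, 0]
R5 ← R5 − (3/5)·R2: [0, 0, 0, 0]
2 nonzero rows, so rank(M) = 2.
M has 4 columns; by rank–nullity, nullity = 4 − 2 = 2.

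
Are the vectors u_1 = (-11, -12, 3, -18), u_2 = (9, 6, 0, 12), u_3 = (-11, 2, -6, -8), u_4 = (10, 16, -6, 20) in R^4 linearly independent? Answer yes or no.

no

Form the matrix with these vectors as rows and row reduce.
R2 ← R2 + (9/11)·R1: [0, -42/11, 27/11, -30/11]
R3 ← R3 − R1: [0, 14, -9, 10]
R4 ← R4 + (10/11)·R1: [0, 56/11, -36/11, 40/11]
R3 ← R3 + (11/3)·R2: [0, 0, 0, 0]
R4 ← R4 + (4/3)·R2: [0, 0, 0, 0]
2 nonzero rows, so the 4 vectors span a space of dimension 2.
Since 2 < 4, the vectors are linearly dependent.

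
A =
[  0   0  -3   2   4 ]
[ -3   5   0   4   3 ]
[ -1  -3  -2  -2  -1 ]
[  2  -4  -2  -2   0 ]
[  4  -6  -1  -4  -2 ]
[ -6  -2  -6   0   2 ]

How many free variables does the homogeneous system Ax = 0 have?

Row reduce to echelon form.
Swap R1 ↔ R2
R3 ← R3 − (1/3)·R1: [0, -14/3, -2, -10/3, -2]
R4 ← R4 + (2/3)·R1: [0, -2/3, -2, 2/3, 2]
R5 ← R5 + (4/3)·R1: [0, 2/3, -1, 4/3, 2]
R6 ← R6 − (2)·R1: [0, -12, -6, -8, -4]
Swap R2 ↔ R3
R4 ← R4 − (1/7)·R2: [0, 0, -12/7, 8/7, 16/7]
R5 ← R5 + (1/7)·R2: [0, 0, -9/7, 6/7, 12/7]
R6 ← R6 − (18/7)·R2: [0, 0, -6/7, 4/7, 8/7]
R4 ← R4 − (4/7)·R3: [0, 0, 0, 0, 0]
R5 ← R5 − (3/7)·R3: [0, 0, 0, 0, 0]
R6 ← R6 − (2/7)·R3: [0, 0, 0, 0, 0]
3 nonzero rows, so rank(A) = 3.
A has 5 columns; by rank–nullity, nullity = 5 − 3 = 2.

2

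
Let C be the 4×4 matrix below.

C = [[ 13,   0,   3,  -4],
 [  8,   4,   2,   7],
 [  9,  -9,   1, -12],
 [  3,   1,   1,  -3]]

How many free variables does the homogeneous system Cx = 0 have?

Row reduce to echelon form.
R2 ← R2 − (8/13)·R1: [0, 4, 2/13, 123/13]
R3 ← R3 − (9/13)·R1: [0, -9, -14/13, -120/13]
R4 ← R4 − (3/13)·R1: [0, 1, 4/13, -27/13]
R3 ← R3 + (9/4)·R2: [0, 0, -19/26, 627/52]
R4 ← R4 − (1/4)·R2: [0, 0, 7/26, -231/52]
R4 ← R4 + (7/19)·R3: [0, 0, 0, 0]
3 nonzero rows, so rank(C) = 3.
C has 4 columns; by rank–nullity, nullity = 4 − 3 = 1.

1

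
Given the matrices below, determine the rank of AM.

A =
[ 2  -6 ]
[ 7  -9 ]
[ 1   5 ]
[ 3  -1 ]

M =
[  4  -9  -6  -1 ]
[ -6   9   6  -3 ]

First compute AM:
[[ 44, -72, -48,  16],
 [ 82, -144, -96,  20],
 [-26,  36,  24, -16],
 [ 18, -36, -24,   0]]
Now row reduce the product.
R2 ← R2 − (41/22)·R1: [0, -108/11, -72/11, -108/11]
R3 ← R3 + (13/22)·R1: [0, -72/11, -48/11, -72/11]
R4 ← R4 − (9/22)·R1: [0, -72/11, -48/11, -72/11]
R3 ← R3 − (2/3)·R2: [0, 0, 0, 0]
R4 ← R4 − (2/3)·R2: [0, 0, 0, 0]
2 nonzero rows, so rank(AM) = 2.

2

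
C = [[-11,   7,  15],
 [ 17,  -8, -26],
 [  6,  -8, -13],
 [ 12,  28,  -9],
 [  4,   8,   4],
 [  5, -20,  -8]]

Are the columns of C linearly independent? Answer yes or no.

yes

Row reduce C to echelon form.
R2 ← R2 + (17/11)·R1: [0, 31/11, -31/11]
R3 ← R3 + (6/11)·R1: [0, -46/11, -53/11]
R4 ← R4 + (12/11)·R1: [0, 392/11, 81/11]
R5 ← R5 + (4/11)·R1: [0, 116/11, 104/11]
R6 ← R6 + (5/11)·R1: [0, -185/11, -13/11]
R3 ← R3 + (46/31)·R2: [0, 0, -9]
R4 ← R4 − (392/31)·R2: [0, 0, 43]
R5 ← R5 − (116/31)·R2: [0, 0, 20]
R6 ← R6 + (185/31)·R2: [0, 0, -18]
R4 ← R4 + (43/9)·R3: [0, 0, 0]
R5 ← R5 + (20/9)·R3: [0, 0, 0]
R6 ← R6 − (2)·R3: [0, 0, 0]
3 pivots among 3 columns.
Every column is a pivot column, so the columns are linearly independent.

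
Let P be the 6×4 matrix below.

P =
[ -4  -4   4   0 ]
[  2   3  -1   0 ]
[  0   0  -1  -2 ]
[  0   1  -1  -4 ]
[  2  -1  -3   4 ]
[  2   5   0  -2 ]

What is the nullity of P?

Row reduce to echelon form.
R2 ← R2 + (1/2)·R1: [0, 1, 1, 0]
R5 ← R5 + (1/2)·R1: [0, -3, -1, 4]
R6 ← R6 + (1/2)·R1: [0, 3, 2, -2]
R4 ← R4 − R2: [0, 0, -2, -4]
R5 ← R5 + (3)·R2: [0, 0, 2, 4]
R6 ← R6 − (3)·R2: [0, 0, -1, -2]
R4 ← R4 − (2)·R3: [0, 0, 0, 0]
R5 ← R5 + (2)·R3: [0, 0, 0, 0]
R6 ← R6 − R3: [0, 0, 0, 0]
3 nonzero rows, so rank(P) = 3.
P has 4 columns; by rank–nullity, nullity = 4 − 3 = 1.

1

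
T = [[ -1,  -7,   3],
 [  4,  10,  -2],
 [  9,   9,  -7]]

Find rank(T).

3

Row reduce to echelon form.
R2 ← R2 + (4)·R1: [0, -18, 10]
R3 ← R3 + (9)·R1: [0, -54, 20]
R3 ← R3 − (3)·R2: [0, 0, -10]
Echelon form has 3 nonzero rows, so rank(T) = 3.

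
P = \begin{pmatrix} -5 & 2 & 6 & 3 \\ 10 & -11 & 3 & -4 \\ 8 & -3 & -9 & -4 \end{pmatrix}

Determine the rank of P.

3

Row reduce to echelon form.
R2 ← R2 + (2)·R1: [0, -7, 15, 2]
R3 ← R3 + (8/5)·R1: [0, 1/5, 3/5, 4/5]
R3 ← R3 + (1/35)·R2: [0, 0, 36/35, 6/7]
Echelon form has 3 nonzero rows, so rank(P) = 3.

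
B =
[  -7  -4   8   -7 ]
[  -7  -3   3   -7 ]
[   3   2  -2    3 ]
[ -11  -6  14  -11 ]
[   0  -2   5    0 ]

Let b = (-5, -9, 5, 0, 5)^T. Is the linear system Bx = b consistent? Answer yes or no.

Row reduce the augmented matrix [B | b].
R2 ← R2 − R1: [0, 1, -5, 0, -4]
R3 ← R3 + (3/7)·R1: [0, 2/7, 10/7, 0, 20/7]
R4 ← R4 − (11/7)·R1: [0, 2/7, 10/7, 0, 55/7]
R3 ← R3 − (2/7)·R2: [0, 0, 20/7, 0, 4]
R4 ← R4 − (2/7)·R2: [0, 0, 20/7, 0, 9]
R5 ← R5 + (2)·R2: [0, 0, -5, 0, -3]
R4 ← R4 − R3: [0, 0, 0, 0, 5]
R5 ← R5 + (7/4)·R3: [0, 0, 0, 0, 4]
R5 ← R5 − (4/5)·R4: [0, 0, 0, 0, 0]
The echelon form has 4 nonzero rows; the last pivot sits in the augmented column, so rank(B) = 3 but rank([B|b]) = 4.
Since the ranks differ, the system is inconsistent.

no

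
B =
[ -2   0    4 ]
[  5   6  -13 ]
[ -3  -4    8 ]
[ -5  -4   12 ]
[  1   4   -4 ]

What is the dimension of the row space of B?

2

Row reduce to echelon form.
R2 ← R2 + (5/2)·R1: [0, 6, -3]
R3 ← R3 − (3/2)·R1: [0, -4, 2]
R4 ← R4 − (5/2)·R1: [0, -4, 2]
R5 ← R5 + (1/2)·R1: [0, 4, -2]
R3 ← R3 + (2/3)·R2: [0, 0, 0]
R4 ← R4 + (2/3)·R2: [0, 0, 0]
R5 ← R5 − (2/3)·R2: [0, 0, 0]
Echelon form has 2 nonzero rows, so rank(B) = 2.
The row space has dimension equal to the rank: 2.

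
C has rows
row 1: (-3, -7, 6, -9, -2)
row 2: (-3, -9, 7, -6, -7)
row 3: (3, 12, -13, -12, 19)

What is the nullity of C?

2

Row reduce to echelon form.
R2 ← R2 − R1: [0, -2, 1, 3, -5]
R3 ← R3 + R1: [0, 5, -7, -21, 17]
R3 ← R3 + (5/2)·R2: [0, 0, -9/2, -27/2, 9/2]
3 nonzero rows, so rank(C) = 3.
C has 5 columns; by rank–nullity, nullity = 5 − 3 = 2.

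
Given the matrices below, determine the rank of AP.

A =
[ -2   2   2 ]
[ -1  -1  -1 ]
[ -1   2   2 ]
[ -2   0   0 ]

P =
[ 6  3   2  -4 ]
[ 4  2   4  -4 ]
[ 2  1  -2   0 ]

First compute AP:
[[  0,   0,   0,   0],
 [-12,  -6,  -4,   8],
 [  6,   3,   2,  -4],
 [-12,  -6,  -4,   8]]
Now row reduce the product.
Swap R1 ↔ R2
R3 ← R3 + (1/2)·R1: [0, 0, 0, 0]
R4 ← R4 − R1: [0, 0, 0, 0]
1 nonzero row, so rank(AP) = 1.

1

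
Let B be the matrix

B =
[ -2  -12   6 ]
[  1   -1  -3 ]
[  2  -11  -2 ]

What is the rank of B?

Row reduce to echelon form.
R2 ← R2 + (1/2)·R1: [0, -7, 0]
R3 ← R3 + R1: [0, -23, 4]
R3 ← R3 − (23/7)·R2: [0, 0, 4]
Echelon form has 3 nonzero rows, so rank(B) = 3.

3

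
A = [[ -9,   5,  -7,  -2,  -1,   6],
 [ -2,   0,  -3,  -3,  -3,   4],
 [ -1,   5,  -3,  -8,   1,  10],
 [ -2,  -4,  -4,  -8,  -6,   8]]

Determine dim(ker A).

2

Row reduce to echelon form.
R2 ← R2 − (2/9)·R1: [0, -10/9, -13/9, -23/9, -25/9, 8/3]
R3 ← R3 − (1/9)·R1: [0, 40/9, -20/9, -70/9, 10/9, 28/3]
R4 ← R4 − (2/9)·R1: [0, -46/9, -22/9, -68/9, -52/9, 20/3]
R3 ← R3 + (4)·R2: [0, 0, -8, -18, -10, 20]
R4 ← R4 − (23/5)·R2: [0, 0, 21/5, 21/5, 7, -28/5]
R4 ← R4 + (21/40)·R3: [0, 0, 0, -21/4, 7/4, 49/10]
4 nonzero rows, so rank(A) = 4.
A has 6 columns; by rank–nullity, nullity = 6 − 4 = 2.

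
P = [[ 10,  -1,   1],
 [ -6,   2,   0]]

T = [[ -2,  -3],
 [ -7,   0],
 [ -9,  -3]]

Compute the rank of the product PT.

First compute PT:
[[-22, -33],
 [ -2,  18]]
Now row reduce the product.
R2 ← R2 − (1/11)·R1: [0, 21]
2 nonzero rows, so rank(PT) = 2.

2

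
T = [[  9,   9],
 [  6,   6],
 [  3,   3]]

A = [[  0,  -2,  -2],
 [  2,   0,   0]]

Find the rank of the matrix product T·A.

First compute TA:
[[ 18, -18, -18],
 [ 12, -12, -12],
 [  6,  -6,  -6]]
Now row reduce the product.
R2 ← R2 − (2/3)·R1: [0, 0, 0]
R3 ← R3 − (1/3)·R1: [0, 0, 0]
1 nonzero row, so rank(TA) = 1.

1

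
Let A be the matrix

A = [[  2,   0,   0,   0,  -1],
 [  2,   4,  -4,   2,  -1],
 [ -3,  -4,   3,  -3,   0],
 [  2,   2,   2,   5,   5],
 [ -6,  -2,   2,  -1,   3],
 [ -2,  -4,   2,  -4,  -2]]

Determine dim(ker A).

2

Row reduce to echelon form.
R2 ← R2 − R1: [0, 4, -4, 2, 0]
R3 ← R3 + (3/2)·R1: [0, -4, 3, -3, -3/2]
R4 ← R4 − R1: [0, 2, 2, 5, 6]
R5 ← R5 + (3)·R1: [0, -2, 2, -1, 0]
R6 ← R6 + R1: [0, -4, 2, -4, -3]
R3 ← R3 + R2: [0, 0, -1, -1, -3/2]
R4 ← R4 − (1/2)·R2: [0, 0, 4, 4, 6]
R5 ← R5 + (1/2)·R2: [0, 0, 0, 0, 0]
R6 ← R6 + R2: [0, 0, -2, -2, -3]
R4 ← R4 + (4)·R3: [0, 0, 0, 0, 0]
R6 ← R6 − (2)·R3: [0, 0, 0, 0, 0]
3 nonzero rows, so rank(A) = 3.
A has 5 columns; by rank–nullity, nullity = 5 − 3 = 2.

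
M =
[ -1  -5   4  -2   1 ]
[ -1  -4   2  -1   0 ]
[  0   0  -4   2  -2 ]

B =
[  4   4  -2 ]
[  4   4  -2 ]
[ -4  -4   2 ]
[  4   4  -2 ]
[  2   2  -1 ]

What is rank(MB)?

First compute MB:
[[-46, -46,  23],
 [-32, -32,  16],
 [ 20,  20, -10]]
Now row reduce the product.
R2 ← R2 − (16/23)·R1: [0, 0, 0]
R3 ← R3 + (10/23)·R1: [0, 0, 0]
1 nonzero row, so rank(MB) = 1.

1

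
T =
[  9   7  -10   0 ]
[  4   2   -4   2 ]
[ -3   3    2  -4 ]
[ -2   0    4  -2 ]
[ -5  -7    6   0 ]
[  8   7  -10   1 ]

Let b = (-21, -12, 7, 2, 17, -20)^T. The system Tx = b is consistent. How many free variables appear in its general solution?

0

Row reduce the augmented matrix [T | b].
R2 ← R2 − (4/9)·R1: [0, -10/9, 4/9, 2, -8/3]
R3 ← R3 + (1/3)·R1: [0, 16/3, -4/3, -4, 0]
R4 ← R4 + (2/9)·R1: [0, 14/9, 16/9, -2, -8/3]
R5 ← R5 + (5/9)·R1: [0, -28/9, 4/9, 0, 16/3]
R6 ← R6 − (8/9)·R1: [0, 7/9, -10/9, 1, -4/3]
R3 ← R3 + (24/5)·R2: [0, 0, 4/5, 28/5, -64/5]
R4 ← R4 + (7/5)·R2: [0, 0, 12/5, 4/5, -32/5]
R5 ← R5 − (14/5)·R2: [0, 0, -4/5, -28/5, 64/5]
R6 ← R6 + (7/10)·R2: [0, 0, -4/5, 12/5, -16/5]
R4 ← R4 − (3)·R3: [0, 0, 0, -16, 32]
R5 ← R5 + R3: [0, 0, 0, 0, 0]
R6 ← R6 + R3: [0, 0, 0, 8, -16]
R6 ← R6 + (1/2)·R4: [0, 0, 0, 0, 0]
The echelon form has 4 nonzero rows, and every pivot lies in the first 4 columns, so rank(T) = rank([T|b]) = 4.
The system is consistent.
Free variables = (unknowns) − (rank) = 4 − 4 = 0.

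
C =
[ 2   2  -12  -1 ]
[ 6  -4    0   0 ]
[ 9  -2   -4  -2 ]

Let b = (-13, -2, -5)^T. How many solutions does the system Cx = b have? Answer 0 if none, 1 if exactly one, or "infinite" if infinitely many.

Row reduce the augmented matrix [C | b].
R2 ← R2 − (3)·R1: [0, -10, 36, 3, 37]
R3 ← R3 − (9/2)·R1: [0, -11, 50, 5/2, 107/2]
R3 ← R3 − (11/10)·R2: [0, 0, 52/5, -4/5, 64/5]
The echelon form has 3 nonzero rows, and every pivot lies in the first 4 columns, so rank(C) = rank([C|b]) = 3.
The system is consistent.
rank = 3 < 4 unknowns, so there are infinitely many solutions.

infinite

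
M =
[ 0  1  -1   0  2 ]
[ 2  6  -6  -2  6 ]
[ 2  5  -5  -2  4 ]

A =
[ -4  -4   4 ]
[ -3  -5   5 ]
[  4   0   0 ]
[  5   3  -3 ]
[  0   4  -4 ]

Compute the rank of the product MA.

2

First compute MA:
[[ -7,   3,  -3],
 [-60, -20,  20],
 [-53, -23,  23]]
Now row reduce the product.
R2 ← R2 − (60/7)·R1: [0, -320/7, 320/7]
R3 ← R3 − (53/7)·R1: [0, -320/7, 320/7]
R3 ← R3 − R2: [0, 0, 0]
2 nonzero rows, so rank(MA) = 2.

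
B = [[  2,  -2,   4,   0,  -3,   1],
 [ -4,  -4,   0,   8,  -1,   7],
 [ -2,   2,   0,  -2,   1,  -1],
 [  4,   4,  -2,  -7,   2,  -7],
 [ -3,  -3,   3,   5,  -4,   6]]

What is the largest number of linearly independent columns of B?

Row reduce to echelon form.
R2 ← R2 + (2)·R1: [0, -8, 8, 8, -7, 9]
R3 ← R3 + R1: [0, 0, 4, -2, -2, 0]
R4 ← R4 − (2)·R1: [0, 8, -10, -7, 8, -9]
R5 ← R5 + (3/2)·R1: [0, -6, 9, 5, -17/2, 15/2]
R4 ← R4 + R2: [0, 0, -2, 1, 1, 0]
R5 ← R5 − (3/4)·R2: [0, 0, 3, -1, -13/4, 3/4]
R4 ← R4 + (1/2)·R3: [0, 0, 0, 0, 0, 0]
R5 ← R5 − (3/4)·R3: [0, 0, 0, 1/2, -7/4, 3/4]
Swap R4 ↔ R5
Echelon form has 4 nonzero rows, so rank(B) = 4.
The rank gives the maximum number of linearly independent columns: 4.

4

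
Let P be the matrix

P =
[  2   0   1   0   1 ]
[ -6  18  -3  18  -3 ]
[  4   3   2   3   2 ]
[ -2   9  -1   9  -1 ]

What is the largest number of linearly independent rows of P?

Row reduce to echelon form.
R2 ← R2 + (3)·R1: [0, 18, 0, 18, 0]
R3 ← R3 − (2)·R1: [0, 3, 0, 3, 0]
R4 ← R4 + R1: [0, 9, 0, 9, 0]
R3 ← R3 − (1/6)·R2: [0, 0, 0, 0, 0]
R4 ← R4 − (1/2)·R2: [0, 0, 0, 0, 0]
Echelon form has 2 nonzero rows, so rank(P) = 2.
The rank gives the maximum number of linearly independent rows: 2.

2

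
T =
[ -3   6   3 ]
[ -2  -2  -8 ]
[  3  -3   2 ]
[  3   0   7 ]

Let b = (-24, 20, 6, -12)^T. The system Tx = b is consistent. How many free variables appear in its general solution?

Row reduce the augmented matrix [T | b].
R2 ← R2 − (2/3)·R1: [0, -6, -10, 36]
R3 ← R3 + R1: [0, 3, 5, -18]
R4 ← R4 + R1: [0, 6, 10, -36]
R3 ← R3 + (1/2)·R2: [0, 0, 0, 0]
R4 ← R4 + R2: [0, 0, 0, 0]
The echelon form has 2 nonzero rows, and every pivot lies in the first 3 columns, so rank(T) = rank([T|b]) = 2.
The system is consistent.
Free variables = (unknowns) − (rank) = 3 − 2 = 1.

1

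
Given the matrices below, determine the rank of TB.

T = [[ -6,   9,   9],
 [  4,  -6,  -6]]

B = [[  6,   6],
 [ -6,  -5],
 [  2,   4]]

1

First compute TB:
[[-72, -45],
 [ 48,  30]]
Now row reduce the product.
R2 ← R2 + (2/3)·R1: [0, 0]
1 nonzero row, so rank(TB) = 1.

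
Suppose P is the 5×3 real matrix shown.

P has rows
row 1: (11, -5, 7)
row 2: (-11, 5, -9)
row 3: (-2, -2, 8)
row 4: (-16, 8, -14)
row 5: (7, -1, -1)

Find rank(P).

3

Row reduce to echelon form.
R2 ← R2 + R1: [0, 0, -2]
R3 ← R3 + (2/11)·R1: [0, -32/11, 102/11]
R4 ← R4 + (16/11)·R1: [0, 8/11, -42/11]
R5 ← R5 − (7/11)·R1: [0, 24/11, -60/11]
Swap R2 ↔ R3
R4 ← R4 + (1/4)·R2: [0, 0, -3/2]
R5 ← R5 + (3/4)·R2: [0, 0, 3/2]
R4 ← R4 − (3/4)·R3: [0, 0, 0]
R5 ← R5 + (3/4)·R3: [0, 0, 0]
Echelon form has 3 nonzero rows, so rank(P) = 3.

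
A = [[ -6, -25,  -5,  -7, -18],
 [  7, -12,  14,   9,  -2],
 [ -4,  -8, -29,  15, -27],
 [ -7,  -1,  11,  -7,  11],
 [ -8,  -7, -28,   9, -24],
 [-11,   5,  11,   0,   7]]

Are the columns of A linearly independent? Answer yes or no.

Row reduce A to echelon form.
R2 ← R2 + (7/6)·R1: [0, -247/6, 49/6, 5/6, -23]
R3 ← R3 − (2/3)·R1: [0, 26/3, -77/3, 59/3, -15]
R4 ← R4 − (7/6)·R1: [0, 169/6, 101/6, 7/6, 32]
R5 ← R5 − (4/3)·R1: [0, 79/3, -64/3, 55/3, 0]
R6 ← R6 − (11/6)·R1: [0, 305/6, 121/6, 77/6, 40]
R3 ← R3 + (4/19)·R2: [0, 0, -455/19, 377/19, -377/19]
R4 ← R4 + (13/19)·R2: [0, 0, 426/19, 33/19, 309/19]
R5 ← R5 + (158/247)·R2: [0, 0, -3979/247, 4660/247, -3634/247]
R6 ← R6 + (305/247)·R2: [0, 0, 7472/247, 3424/247, 2865/247]
R4 ← R4 + (426/455)·R3: [0, 0, 0, 711/35, -81/35]
R5 ← R5 − (3979/5915)·R3: [0, 0, 0, 2511/455, -621/455]
R6 ← R6 + (7472/5915)·R3: [0, 0, 0, 17712/455, -6127/455]
R5 ← R5 − (279/1027)·R4: [0, 0, 0, 0, -756/1027]
R6 ← R6 − (1968/1027)·R4: [0, 0, 0, 0, -9275/1027]
R6 ← R6 − (1325/108)·R5: [0, 0, 0, 0, 0]
5 pivots among 5 columns.
Every column is a pivot column, so the columns are linearly independent.

yes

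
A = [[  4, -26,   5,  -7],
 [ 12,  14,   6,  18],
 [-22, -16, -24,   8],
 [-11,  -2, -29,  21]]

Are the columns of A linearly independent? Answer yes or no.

Row reduce A to echelon form.
R2 ← R2 − (3)·R1: [0, 92, -9, 39]
R3 ← R3 + (11/2)·R1: [0, -159, 7/2, -61/2]
R4 ← R4 + (11/4)·R1: [0, -147/2, -61/4, 7/4]
R3 ← R3 + (159/92)·R2: [0, 0, -1109/92, 3395/92]
R4 ← R4 + (147/184)·R2: [0, 0, -4129/184, 6055/184]
R4 ← R4 − (4129/2218)·R3: [0, 0, 0, -39690/1109]
4 pivots among 4 columns.
Every column is a pivot column, so the columns are linearly independent.

yes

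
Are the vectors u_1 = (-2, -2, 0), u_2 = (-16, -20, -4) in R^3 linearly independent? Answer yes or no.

Form the matrix with these vectors as rows and row reduce.
R2 ← R2 − (8)·R1: [0, -4, -4]
2 nonzero rows, so the 2 vectors span a space of dimension 2.
Since 2 = 2, the vectors are linearly independent.

yes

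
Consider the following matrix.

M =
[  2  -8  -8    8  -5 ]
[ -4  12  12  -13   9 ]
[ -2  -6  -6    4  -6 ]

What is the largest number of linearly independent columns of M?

Row reduce to echelon form.
R2 ← R2 + (2)·R1: [0, -4, -4, 3, -1]
R3 ← R3 + R1: [0, -14, -14, 12, -11]
R3 ← R3 − (7/2)·R2: [0, 0, 0, 3/2, -15/2]
Echelon form has 3 nonzero rows, so rank(M) = 3.
The rank gives the maximum number of linearly independent columns: 3.

3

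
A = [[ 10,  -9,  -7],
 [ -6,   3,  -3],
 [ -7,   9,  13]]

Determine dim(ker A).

1

Row reduce to echelon form.
R2 ← R2 + (3/5)·R1: [0, -12/5, -36/5]
R3 ← R3 + (7/10)·R1: [0, 27/10, 81/10]
R3 ← R3 + (9/8)·R2: [0, 0, 0]
2 nonzero rows, so rank(A) = 2.
A has 3 columns; by rank–nullity, nullity = 3 − 2 = 1.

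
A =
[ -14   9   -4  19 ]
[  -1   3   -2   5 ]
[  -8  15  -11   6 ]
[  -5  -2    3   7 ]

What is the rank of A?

Row reduce to echelon form.
R2 ← R2 − (1/14)·R1: [0, 33/14, -12/7, 51/14]
R3 ← R3 − (4/7)·R1: [0, 69/7, -61/7, -34/7]
R4 ← R4 − (5/14)·R1: [0, -73/14, 31/7, 3/14]
R3 ← R3 − (46/11)·R2: [0, 0, -17/11, -221/11]
R4 ← R4 + (73/33)·R2: [0, 0, 7/11, 91/11]
R4 ← R4 + (7/17)·R3: [0, 0, 0, 0]
Echelon form has 3 nonzero rows, so rank(A) = 3.

3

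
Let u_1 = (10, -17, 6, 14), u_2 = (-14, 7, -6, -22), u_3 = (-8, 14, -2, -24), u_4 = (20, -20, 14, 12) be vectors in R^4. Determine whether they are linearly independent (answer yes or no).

Form the matrix with these vectors as rows and row reduce.
R2 ← R2 + (7/5)·R1: [0, -84/5, 12/5, -12/5]
R3 ← R3 + (4/5)·R1: [0, 2/5, 14/5, -64/5]
R4 ← R4 − (2)·R1: [0, 14, 2, -16]
R3 ← R3 + (1/42)·R2: [0, 0, 20/7, -90/7]
R4 ← R4 + (5/6)·R2: [0, 0, 4, -18]
R4 ← R4 − (7/5)·R3: [0, 0, 0, 0]
3 nonzero rows, so the 4 vectors span a space of dimension 3.
Since 3 < 4, the vectors are linearly dependent.

no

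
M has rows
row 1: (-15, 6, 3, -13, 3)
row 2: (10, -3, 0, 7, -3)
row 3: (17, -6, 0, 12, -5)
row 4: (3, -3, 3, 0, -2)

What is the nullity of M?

Row reduce to echelon form.
R2 ← R2 + (2/3)·R1: [0, 1, 2, -5/3, -1]
R3 ← R3 + (17/15)·R1: [0, 4/5, 17/5, -41/15, -8/5]
R4 ← R4 + (1/5)·R1: [0, -9/5, 18/5, -13/5, -7/5]
R3 ← R3 − (4/5)·R2: [0, 0, 9/5, -7/5, -4/5]
R4 ← R4 + (9/5)·R2: [0, 0, 36/5, -28/5, -16/5]
R4 ← R4 − (4)·R3: [0, 0, 0, 0, 0]
3 nonzero rows, so rank(M) = 3.
M has 5 columns; by rank–nullity, nullity = 5 − 3 = 2.

2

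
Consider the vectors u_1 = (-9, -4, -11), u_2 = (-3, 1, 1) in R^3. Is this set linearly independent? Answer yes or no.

Form the matrix with these vectors as rows and row reduce.
R2 ← R2 − (1/3)·R1: [0, 7/3, 14/3]
2 nonzero rows, so the 2 vectors span a space of dimension 2.
Since 2 = 2, the vectors are linearly independent.

yes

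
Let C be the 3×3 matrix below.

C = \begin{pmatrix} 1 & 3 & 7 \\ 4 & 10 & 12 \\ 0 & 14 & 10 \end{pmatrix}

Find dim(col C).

3

Row reduce to echelon form.
R2 ← R2 − (4)·R1: [0, -2, -16]
R3 ← R3 + (7)·R2: [0, 0, -102]
Echelon form has 3 nonzero rows, so rank(C) = 3.
The column space has dimension equal to the rank: 3.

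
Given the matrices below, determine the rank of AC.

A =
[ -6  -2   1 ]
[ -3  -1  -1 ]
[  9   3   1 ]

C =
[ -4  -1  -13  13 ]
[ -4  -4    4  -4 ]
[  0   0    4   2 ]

2

First compute AC:
[[ 32,  14,  74, -68],
 [ 16,   7,  31, -37],
 [-48, -21, -101, 107]]
Now row reduce the product.
R2 ← R2 − (1/2)·R1: [0, 0, -6, -3]
R3 ← R3 + (3/2)·R1: [0, 0, 10, 5]
R3 ← R3 + (5/3)·R2: [0, 0, 0, 0]
2 nonzero rows, so rank(AC) = 2.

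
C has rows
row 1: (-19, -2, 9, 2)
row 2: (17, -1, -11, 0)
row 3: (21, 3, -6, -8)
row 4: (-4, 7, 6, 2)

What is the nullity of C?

Row reduce to echelon form.
R2 ← R2 + (17/19)·R1: [0, -53/19, -56/19, 34/19]
R3 ← R3 + (21/19)·R1: [0, 15/19, 75/19, -110/19]
R4 ← R4 − (4/19)·R1: [0, 141/19, 78/19, 30/19]
R3 ← R3 + (15/53)·R2: [0, 0, 165/53, -280/53]
R4 ← R4 + (141/53)·R2: [0, 0, -198/53, 336/53]
R4 ← R4 + (6/5)·R3: [0, 0, 0, 0]
3 nonzero rows, so rank(C) = 3.
C has 4 columns; by rank–nullity, nullity = 4 − 3 = 1.

1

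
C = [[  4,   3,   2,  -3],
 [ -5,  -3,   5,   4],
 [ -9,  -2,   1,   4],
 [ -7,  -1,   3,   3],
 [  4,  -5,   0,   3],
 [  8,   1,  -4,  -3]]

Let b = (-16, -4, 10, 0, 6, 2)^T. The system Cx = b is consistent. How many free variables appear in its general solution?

Row reduce the augmented matrix [C | b].
R2 ← R2 + (5/4)·R1: [0, 3/4, 15/2, 1/4, -24]
R3 ← R3 + (9/4)·R1: [0, 19/4, 11/2, -11/4, -26]
R4 ← R4 + (7/4)·R1: [0, 17/4, 13/2, -9/4, -28]
R5 ← R5 − R1: [0, -8, -2, 6, 22]
R6 ← R6 − (2)·R1: [0, -5, -8, 3, 34]
R3 ← R3 − (19/3)·R2: [0, 0, -42, -13/3, 126]
R4 ← R4 − (17/3)·R2: [0, 0, -36, -11/3, 108]
R5 ← R5 + (32/3)·R2: [0, 0, 78, 26/3, -234]
R6 ← R6 + (20/3)·R2: [0, 0, 42, 14/3, -126]
R4 ← R4 − (6/7)·R3: [0, 0, 0, 1/21, 0]
R5 ← R5 + (13/7)·R3: [0, 0, 0, 13/21, 0]
R6 ← R6 + R3: [0, 0, 0, 1/3, 0]
R5 ← R5 − (13)·R4: [0, 0, 0, 0, 0]
R6 ← R6 − (7)·R4: [0, 0, 0, 0, 0]
The echelon form has 4 nonzero rows, and every pivot lies in the first 4 columns, so rank(C) = rank([C|b]) = 4.
The system is consistent.
Free variables = (unknowns) − (rank) = 4 − 4 = 0.

0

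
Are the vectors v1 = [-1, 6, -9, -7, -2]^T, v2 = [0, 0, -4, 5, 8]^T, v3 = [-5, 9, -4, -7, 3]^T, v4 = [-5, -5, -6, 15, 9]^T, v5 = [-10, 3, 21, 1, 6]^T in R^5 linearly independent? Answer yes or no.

Form the matrix with these vectors as rows and row reduce.
R3 ← R3 − (5)·R1: [0, -21, 41, 28, 13]
R4 ← R4 − (5)·R1: [0, -35, 39, 50, 19]
R5 ← R5 − (10)·R1: [0, -57, 111, 71, 26]
Swap R2 ↔ R3
R4 ← R4 − (5/3)·R2: [0, 0, -88/3, 10/3, -8/3]
R5 ← R5 − (19/7)·R2: [0, 0, -2/7, -5, -65/7]
R4 ← R4 − (22/3)·R3: [0, 0, 0, -100/3, -184/3]
R5 ← R5 − (1/14)·R3: [0, 0, 0, -75/14, -69/7]
R5 ← R5 − (9/56)·R4: [0, 0, 0, 0, 0]
4 nonzero rows, so the 5 vectors span a space of dimension 4.
Since 4 < 5, the vectors are linearly dependent.

no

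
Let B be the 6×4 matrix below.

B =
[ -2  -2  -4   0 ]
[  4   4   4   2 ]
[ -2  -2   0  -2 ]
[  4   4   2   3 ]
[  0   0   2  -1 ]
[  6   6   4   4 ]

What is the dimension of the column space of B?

Row reduce to echelon form.
R2 ← R2 + (2)·R1: [0, 0, -4, 2]
R3 ← R3 − R1: [0, 0, 4, -2]
R4 ← R4 + (2)·R1: [0, 0, -6, 3]
R6 ← R6 + (3)·R1: [0, 0, -8, 4]
R3 ← R3 + R2: [0, 0, 0, 0]
R4 ← R4 − (3/2)·R2: [0, 0, 0, 0]
R5 ← R5 + (1/2)·R2: [0, 0, 0, 0]
R6 ← R6 − (2)·R2: [0, 0, 0, 0]
Echelon form has 2 nonzero rows, so rank(B) = 2.
The column space has dimension equal to the rank: 2.

2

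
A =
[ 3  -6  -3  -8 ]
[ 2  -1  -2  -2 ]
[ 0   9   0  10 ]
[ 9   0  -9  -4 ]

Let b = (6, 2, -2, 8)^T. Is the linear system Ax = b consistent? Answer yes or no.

no

Row reduce the augmented matrix [A | b].
R2 ← R2 − (2/3)·R1: [0, 3, 0, 10/3, -2]
R4 ← R4 − (3)·R1: [0, 18, 0, 20, -10]
R3 ← R3 − (3)·R2: [0, 0, 0, 0, 4]
R4 ← R4 − (6)·R2: [0, 0, 0, 0, 2]
R4 ← R4 − (1/2)·R3: [0, 0, 0, 0, 0]
The echelon form has 3 nonzero rows; the last pivot sits in the augmented column, so rank(A) = 2 but rank([A|b]) = 3.
Since the ranks differ, the system is inconsistent.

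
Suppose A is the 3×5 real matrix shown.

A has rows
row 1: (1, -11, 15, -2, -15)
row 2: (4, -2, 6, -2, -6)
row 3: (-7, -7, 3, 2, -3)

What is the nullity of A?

Row reduce to echelon form.
R2 ← R2 − (4)·R1: [0, 42, -54, 6, 54]
R3 ← R3 + (7)·R1: [0, -84, 108, -12, -108]
R3 ← R3 + (2)·R2: [0, 0, 0, 0, 0]
2 nonzero rows, so rank(A) = 2.
A has 5 columns; by rank–nullity, nullity = 5 − 2 = 3.

3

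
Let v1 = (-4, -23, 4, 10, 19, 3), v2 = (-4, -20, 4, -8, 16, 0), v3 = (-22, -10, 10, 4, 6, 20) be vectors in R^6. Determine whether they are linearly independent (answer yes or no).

Form the matrix with these vectors as rows and row reduce.
R2 ← R2 − R1: [0, 3, 0, -18, -3, -3]
R3 ← R3 − (11/2)·R1: [0, 233/2, -12, -51, -197/2, 7/2]
R3 ← R3 − (233/6)·R2: [0, 0, -12, 648, 18, 120]
3 nonzero rows, so the 3 vectors span a space of dimension 3.
Since 3 = 3, the vectors are linearly independent.

yes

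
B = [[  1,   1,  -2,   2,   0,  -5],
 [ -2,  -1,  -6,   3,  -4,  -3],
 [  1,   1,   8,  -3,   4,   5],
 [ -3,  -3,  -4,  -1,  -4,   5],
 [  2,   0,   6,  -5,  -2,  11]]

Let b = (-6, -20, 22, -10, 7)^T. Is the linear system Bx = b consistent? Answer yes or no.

yes

Row reduce the augmented matrix [B | b].
R2 ← R2 + (2)·R1: [0, 1, -10, 7, -4, -13, -32]
R3 ← R3 − R1: [0, 0, 10, -5, 4, 10, 28]
R4 ← R4 + (3)·R1: [0, 0, -10, 5, -4, -10, -28]
R5 ← R5 − (2)·R1: [0, -2, 10, -9, -2, 21, 19]
R5 ← R5 + (2)·R2: [0, 0, -10, 5, -10, -5, -45]
R4 ← R4 + R3: [0, 0, 0, 0, 0, 0, 0]
R5 ← R5 + R3: [0, 0, 0, 0, -6, 5, -17]
Swap R4 ↔ R5
The echelon form has 4 nonzero rows, and every pivot lies in the first 6 columns, so rank(B) = rank([B|b]) = 4.
The system is consistent.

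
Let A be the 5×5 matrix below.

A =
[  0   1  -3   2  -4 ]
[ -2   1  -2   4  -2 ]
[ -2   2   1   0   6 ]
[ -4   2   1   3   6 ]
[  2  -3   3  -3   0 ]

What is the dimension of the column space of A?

3

Row reduce to echelon form.
Swap R1 ↔ R2
R3 ← R3 − R1: [0, 1, 3, -4, 8]
R4 ← R4 − (2)·R1: [0, 0, 5, -5, 10]
R5 ← R5 + R1: [0, -2, 1, 1, -2]
R3 ← R3 − R2: [0, 0, 6, -6, 12]
R5 ← R5 + (2)·R2: [0, 0, -5, 5, -10]
R4 ← R4 − (5/6)·R3: [0, 0, 0, 0, 0]
R5 ← R5 + (5/6)·R3: [0, 0, 0, 0, 0]
Echelon form has 3 nonzero rows, so rank(A) = 3.
The column space has dimension equal to the rank: 3.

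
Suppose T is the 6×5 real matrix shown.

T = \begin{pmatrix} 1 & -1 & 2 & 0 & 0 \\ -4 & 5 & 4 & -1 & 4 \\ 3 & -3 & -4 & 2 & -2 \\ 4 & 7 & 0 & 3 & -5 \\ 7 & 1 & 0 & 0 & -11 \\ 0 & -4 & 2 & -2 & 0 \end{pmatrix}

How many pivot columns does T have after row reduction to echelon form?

Row reduce to echelon form.
R2 ← R2 + (4)·R1: [0, 1, 12, -1, 4]
R3 ← R3 − (3)·R1: [0, 0, -10, 2, -2]
R4 ← R4 − (4)·R1: [0, 11, -8, 3, -5]
R5 ← R5 − (7)·R1: [0, 8, -14, 0, -11]
R4 ← R4 − (11)·R2: [0, 0, -140, 14, -49]
R5 ← R5 − (8)·R2: [0, 0, -110, 8, -43]
R6 ← R6 + (4)·R2: [0, 0, 50, -6, 16]
R4 ← R4 − (14)·R3: [0, 0, 0, -14, -21]
R5 ← R5 − (11)·R3: [0, 0, 0, -14, -21]
R6 ← R6 + (5)·R3: [0, 0, 0, 4, 6]
R5 ← R5 − R4: [0, 0, 0, 0, 0]
R6 ← R6 + (2/7)·R4: [0, 0, 0, 0, 0]
Echelon form has 4 nonzero rows, so rank(T) = 4.
Each nonzero row contributes one pivot column: 4 pivot columns.

4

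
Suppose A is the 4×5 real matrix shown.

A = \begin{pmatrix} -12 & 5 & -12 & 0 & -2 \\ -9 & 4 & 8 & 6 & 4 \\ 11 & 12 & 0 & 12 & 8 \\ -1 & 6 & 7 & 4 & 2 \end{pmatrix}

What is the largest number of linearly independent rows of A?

Row reduce to echelon form.
R2 ← R2 − (3/4)·R1: [0, 1/4, 17, 6, 11/2]
R3 ← R3 + (11/12)·R1: [0, 199/12, -11, 12, 37/6]
R4 ← R4 − (1/12)·R1: [0, 67/12, 8, 4, 13/6]
R3 ← R3 − (199/3)·R2: [0, 0, -3416/3, -386, -1076/3]
R4 ← R4 − (67/3)·R2: [0, 0, -1115/3, -130, -362/3]
R4 ← R4 − (1115/3416)·R3: [0, 0, 0, -6845/1708, -3071/854]
Echelon form has 4 nonzero rows, so rank(A) = 4.
The rank gives the maximum number of linearly independent rows: 4.

4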